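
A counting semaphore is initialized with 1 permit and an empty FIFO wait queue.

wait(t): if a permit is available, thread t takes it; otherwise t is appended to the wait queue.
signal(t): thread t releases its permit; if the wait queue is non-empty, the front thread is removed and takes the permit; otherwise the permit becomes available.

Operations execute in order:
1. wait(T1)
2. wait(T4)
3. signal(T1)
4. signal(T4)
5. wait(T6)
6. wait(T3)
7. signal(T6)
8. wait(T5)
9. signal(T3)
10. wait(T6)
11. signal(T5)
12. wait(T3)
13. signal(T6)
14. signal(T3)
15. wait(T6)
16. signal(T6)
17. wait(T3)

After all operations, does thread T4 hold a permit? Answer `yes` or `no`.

Answer: no

Derivation:
Step 1: wait(T1) -> count=0 queue=[] holders={T1}
Step 2: wait(T4) -> count=0 queue=[T4] holders={T1}
Step 3: signal(T1) -> count=0 queue=[] holders={T4}
Step 4: signal(T4) -> count=1 queue=[] holders={none}
Step 5: wait(T6) -> count=0 queue=[] holders={T6}
Step 6: wait(T3) -> count=0 queue=[T3] holders={T6}
Step 7: signal(T6) -> count=0 queue=[] holders={T3}
Step 8: wait(T5) -> count=0 queue=[T5] holders={T3}
Step 9: signal(T3) -> count=0 queue=[] holders={T5}
Step 10: wait(T6) -> count=0 queue=[T6] holders={T5}
Step 11: signal(T5) -> count=0 queue=[] holders={T6}
Step 12: wait(T3) -> count=0 queue=[T3] holders={T6}
Step 13: signal(T6) -> count=0 queue=[] holders={T3}
Step 14: signal(T3) -> count=1 queue=[] holders={none}
Step 15: wait(T6) -> count=0 queue=[] holders={T6}
Step 16: signal(T6) -> count=1 queue=[] holders={none}
Step 17: wait(T3) -> count=0 queue=[] holders={T3}
Final holders: {T3} -> T4 not in holders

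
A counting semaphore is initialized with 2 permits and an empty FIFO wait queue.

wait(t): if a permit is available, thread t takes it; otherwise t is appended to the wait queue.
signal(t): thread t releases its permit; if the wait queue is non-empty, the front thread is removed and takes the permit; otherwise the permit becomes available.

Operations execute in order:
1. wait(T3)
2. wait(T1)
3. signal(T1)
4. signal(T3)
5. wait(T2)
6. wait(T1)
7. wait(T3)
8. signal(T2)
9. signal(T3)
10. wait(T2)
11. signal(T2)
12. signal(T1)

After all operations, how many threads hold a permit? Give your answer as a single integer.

Step 1: wait(T3) -> count=1 queue=[] holders={T3}
Step 2: wait(T1) -> count=0 queue=[] holders={T1,T3}
Step 3: signal(T1) -> count=1 queue=[] holders={T3}
Step 4: signal(T3) -> count=2 queue=[] holders={none}
Step 5: wait(T2) -> count=1 queue=[] holders={T2}
Step 6: wait(T1) -> count=0 queue=[] holders={T1,T2}
Step 7: wait(T3) -> count=0 queue=[T3] holders={T1,T2}
Step 8: signal(T2) -> count=0 queue=[] holders={T1,T3}
Step 9: signal(T3) -> count=1 queue=[] holders={T1}
Step 10: wait(T2) -> count=0 queue=[] holders={T1,T2}
Step 11: signal(T2) -> count=1 queue=[] holders={T1}
Step 12: signal(T1) -> count=2 queue=[] holders={none}
Final holders: {none} -> 0 thread(s)

Answer: 0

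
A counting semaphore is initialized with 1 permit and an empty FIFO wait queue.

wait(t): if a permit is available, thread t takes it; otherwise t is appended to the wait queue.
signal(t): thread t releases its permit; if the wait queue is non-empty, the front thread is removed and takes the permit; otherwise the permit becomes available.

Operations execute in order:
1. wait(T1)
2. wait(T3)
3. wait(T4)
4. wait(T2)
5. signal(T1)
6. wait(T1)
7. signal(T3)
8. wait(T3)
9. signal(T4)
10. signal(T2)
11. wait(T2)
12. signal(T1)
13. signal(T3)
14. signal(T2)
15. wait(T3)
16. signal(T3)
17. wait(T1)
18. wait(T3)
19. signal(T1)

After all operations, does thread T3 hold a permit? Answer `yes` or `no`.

Answer: yes

Derivation:
Step 1: wait(T1) -> count=0 queue=[] holders={T1}
Step 2: wait(T3) -> count=0 queue=[T3] holders={T1}
Step 3: wait(T4) -> count=0 queue=[T3,T4] holders={T1}
Step 4: wait(T2) -> count=0 queue=[T3,T4,T2] holders={T1}
Step 5: signal(T1) -> count=0 queue=[T4,T2] holders={T3}
Step 6: wait(T1) -> count=0 queue=[T4,T2,T1] holders={T3}
Step 7: signal(T3) -> count=0 queue=[T2,T1] holders={T4}
Step 8: wait(T3) -> count=0 queue=[T2,T1,T3] holders={T4}
Step 9: signal(T4) -> count=0 queue=[T1,T3] holders={T2}
Step 10: signal(T2) -> count=0 queue=[T3] holders={T1}
Step 11: wait(T2) -> count=0 queue=[T3,T2] holders={T1}
Step 12: signal(T1) -> count=0 queue=[T2] holders={T3}
Step 13: signal(T3) -> count=0 queue=[] holders={T2}
Step 14: signal(T2) -> count=1 queue=[] holders={none}
Step 15: wait(T3) -> count=0 queue=[] holders={T3}
Step 16: signal(T3) -> count=1 queue=[] holders={none}
Step 17: wait(T1) -> count=0 queue=[] holders={T1}
Step 18: wait(T3) -> count=0 queue=[T3] holders={T1}
Step 19: signal(T1) -> count=0 queue=[] holders={T3}
Final holders: {T3} -> T3 in holders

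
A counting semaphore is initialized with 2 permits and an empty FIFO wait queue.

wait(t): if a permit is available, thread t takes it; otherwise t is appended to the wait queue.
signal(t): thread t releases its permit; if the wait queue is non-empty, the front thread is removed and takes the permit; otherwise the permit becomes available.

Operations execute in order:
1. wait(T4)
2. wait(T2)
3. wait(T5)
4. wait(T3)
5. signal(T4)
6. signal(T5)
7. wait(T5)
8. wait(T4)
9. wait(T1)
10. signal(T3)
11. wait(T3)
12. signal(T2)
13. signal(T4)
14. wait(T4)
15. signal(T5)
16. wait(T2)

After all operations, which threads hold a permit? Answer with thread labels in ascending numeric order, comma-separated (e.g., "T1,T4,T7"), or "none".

Answer: T1,T3

Derivation:
Step 1: wait(T4) -> count=1 queue=[] holders={T4}
Step 2: wait(T2) -> count=0 queue=[] holders={T2,T4}
Step 3: wait(T5) -> count=0 queue=[T5] holders={T2,T4}
Step 4: wait(T3) -> count=0 queue=[T5,T3] holders={T2,T4}
Step 5: signal(T4) -> count=0 queue=[T3] holders={T2,T5}
Step 6: signal(T5) -> count=0 queue=[] holders={T2,T3}
Step 7: wait(T5) -> count=0 queue=[T5] holders={T2,T3}
Step 8: wait(T4) -> count=0 queue=[T5,T4] holders={T2,T3}
Step 9: wait(T1) -> count=0 queue=[T5,T4,T1] holders={T2,T3}
Step 10: signal(T3) -> count=0 queue=[T4,T1] holders={T2,T5}
Step 11: wait(T3) -> count=0 queue=[T4,T1,T3] holders={T2,T5}
Step 12: signal(T2) -> count=0 queue=[T1,T3] holders={T4,T5}
Step 13: signal(T4) -> count=0 queue=[T3] holders={T1,T5}
Step 14: wait(T4) -> count=0 queue=[T3,T4] holders={T1,T5}
Step 15: signal(T5) -> count=0 queue=[T4] holders={T1,T3}
Step 16: wait(T2) -> count=0 queue=[T4,T2] holders={T1,T3}
Final holders: T1,T3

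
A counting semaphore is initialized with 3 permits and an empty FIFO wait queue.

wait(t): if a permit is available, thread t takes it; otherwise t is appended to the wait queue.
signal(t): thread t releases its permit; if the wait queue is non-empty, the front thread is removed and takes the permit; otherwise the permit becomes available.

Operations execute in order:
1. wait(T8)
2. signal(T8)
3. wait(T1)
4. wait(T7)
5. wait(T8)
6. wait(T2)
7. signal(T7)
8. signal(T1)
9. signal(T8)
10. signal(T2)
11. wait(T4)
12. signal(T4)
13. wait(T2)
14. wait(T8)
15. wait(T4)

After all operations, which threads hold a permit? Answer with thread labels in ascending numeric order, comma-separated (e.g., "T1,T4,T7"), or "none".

Step 1: wait(T8) -> count=2 queue=[] holders={T8}
Step 2: signal(T8) -> count=3 queue=[] holders={none}
Step 3: wait(T1) -> count=2 queue=[] holders={T1}
Step 4: wait(T7) -> count=1 queue=[] holders={T1,T7}
Step 5: wait(T8) -> count=0 queue=[] holders={T1,T7,T8}
Step 6: wait(T2) -> count=0 queue=[T2] holders={T1,T7,T8}
Step 7: signal(T7) -> count=0 queue=[] holders={T1,T2,T8}
Step 8: signal(T1) -> count=1 queue=[] holders={T2,T8}
Step 9: signal(T8) -> count=2 queue=[] holders={T2}
Step 10: signal(T2) -> count=3 queue=[] holders={none}
Step 11: wait(T4) -> count=2 queue=[] holders={T4}
Step 12: signal(T4) -> count=3 queue=[] holders={none}
Step 13: wait(T2) -> count=2 queue=[] holders={T2}
Step 14: wait(T8) -> count=1 queue=[] holders={T2,T8}
Step 15: wait(T4) -> count=0 queue=[] holders={T2,T4,T8}
Final holders: T2,T4,T8

Answer: T2,T4,T8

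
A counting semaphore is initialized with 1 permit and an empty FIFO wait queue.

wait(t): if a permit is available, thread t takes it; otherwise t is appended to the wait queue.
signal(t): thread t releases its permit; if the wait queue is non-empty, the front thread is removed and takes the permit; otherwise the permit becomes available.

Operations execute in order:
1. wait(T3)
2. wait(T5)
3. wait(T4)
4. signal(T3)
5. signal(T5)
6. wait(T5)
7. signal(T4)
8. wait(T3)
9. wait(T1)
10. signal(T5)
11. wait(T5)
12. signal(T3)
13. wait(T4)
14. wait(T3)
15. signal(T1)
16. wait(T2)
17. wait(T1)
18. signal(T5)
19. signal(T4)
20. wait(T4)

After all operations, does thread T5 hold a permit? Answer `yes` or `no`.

Step 1: wait(T3) -> count=0 queue=[] holders={T3}
Step 2: wait(T5) -> count=0 queue=[T5] holders={T3}
Step 3: wait(T4) -> count=0 queue=[T5,T4] holders={T3}
Step 4: signal(T3) -> count=0 queue=[T4] holders={T5}
Step 5: signal(T5) -> count=0 queue=[] holders={T4}
Step 6: wait(T5) -> count=0 queue=[T5] holders={T4}
Step 7: signal(T4) -> count=0 queue=[] holders={T5}
Step 8: wait(T3) -> count=0 queue=[T3] holders={T5}
Step 9: wait(T1) -> count=0 queue=[T3,T1] holders={T5}
Step 10: signal(T5) -> count=0 queue=[T1] holders={T3}
Step 11: wait(T5) -> count=0 queue=[T1,T5] holders={T3}
Step 12: signal(T3) -> count=0 queue=[T5] holders={T1}
Step 13: wait(T4) -> count=0 queue=[T5,T4] holders={T1}
Step 14: wait(T3) -> count=0 queue=[T5,T4,T3] holders={T1}
Step 15: signal(T1) -> count=0 queue=[T4,T3] holders={T5}
Step 16: wait(T2) -> count=0 queue=[T4,T3,T2] holders={T5}
Step 17: wait(T1) -> count=0 queue=[T4,T3,T2,T1] holders={T5}
Step 18: signal(T5) -> count=0 queue=[T3,T2,T1] holders={T4}
Step 19: signal(T4) -> count=0 queue=[T2,T1] holders={T3}
Step 20: wait(T4) -> count=0 queue=[T2,T1,T4] holders={T3}
Final holders: {T3} -> T5 not in holders

Answer: no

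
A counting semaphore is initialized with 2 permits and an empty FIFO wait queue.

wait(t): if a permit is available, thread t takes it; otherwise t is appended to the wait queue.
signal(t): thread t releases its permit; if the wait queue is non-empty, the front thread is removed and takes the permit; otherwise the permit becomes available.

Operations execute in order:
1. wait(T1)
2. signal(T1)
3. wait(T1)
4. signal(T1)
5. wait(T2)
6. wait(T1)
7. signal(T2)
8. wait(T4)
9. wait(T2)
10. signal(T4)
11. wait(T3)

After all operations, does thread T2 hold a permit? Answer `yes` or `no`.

Answer: yes

Derivation:
Step 1: wait(T1) -> count=1 queue=[] holders={T1}
Step 2: signal(T1) -> count=2 queue=[] holders={none}
Step 3: wait(T1) -> count=1 queue=[] holders={T1}
Step 4: signal(T1) -> count=2 queue=[] holders={none}
Step 5: wait(T2) -> count=1 queue=[] holders={T2}
Step 6: wait(T1) -> count=0 queue=[] holders={T1,T2}
Step 7: signal(T2) -> count=1 queue=[] holders={T1}
Step 8: wait(T4) -> count=0 queue=[] holders={T1,T4}
Step 9: wait(T2) -> count=0 queue=[T2] holders={T1,T4}
Step 10: signal(T4) -> count=0 queue=[] holders={T1,T2}
Step 11: wait(T3) -> count=0 queue=[T3] holders={T1,T2}
Final holders: {T1,T2} -> T2 in holders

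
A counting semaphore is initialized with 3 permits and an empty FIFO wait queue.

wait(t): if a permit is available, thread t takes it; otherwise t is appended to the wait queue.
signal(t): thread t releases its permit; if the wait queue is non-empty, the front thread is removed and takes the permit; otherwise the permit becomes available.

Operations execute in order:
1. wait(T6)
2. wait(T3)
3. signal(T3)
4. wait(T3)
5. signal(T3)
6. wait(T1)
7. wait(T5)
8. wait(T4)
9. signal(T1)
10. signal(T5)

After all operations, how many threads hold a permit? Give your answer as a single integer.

Step 1: wait(T6) -> count=2 queue=[] holders={T6}
Step 2: wait(T3) -> count=1 queue=[] holders={T3,T6}
Step 3: signal(T3) -> count=2 queue=[] holders={T6}
Step 4: wait(T3) -> count=1 queue=[] holders={T3,T6}
Step 5: signal(T3) -> count=2 queue=[] holders={T6}
Step 6: wait(T1) -> count=1 queue=[] holders={T1,T6}
Step 7: wait(T5) -> count=0 queue=[] holders={T1,T5,T6}
Step 8: wait(T4) -> count=0 queue=[T4] holders={T1,T5,T6}
Step 9: signal(T1) -> count=0 queue=[] holders={T4,T5,T6}
Step 10: signal(T5) -> count=1 queue=[] holders={T4,T6}
Final holders: {T4,T6} -> 2 thread(s)

Answer: 2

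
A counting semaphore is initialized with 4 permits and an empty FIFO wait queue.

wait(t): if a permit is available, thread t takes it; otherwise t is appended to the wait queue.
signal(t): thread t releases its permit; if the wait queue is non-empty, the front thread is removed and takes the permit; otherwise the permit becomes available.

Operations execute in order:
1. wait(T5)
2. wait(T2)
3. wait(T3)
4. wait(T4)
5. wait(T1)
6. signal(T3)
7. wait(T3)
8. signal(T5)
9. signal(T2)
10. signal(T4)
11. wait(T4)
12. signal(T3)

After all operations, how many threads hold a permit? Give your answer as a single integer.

Answer: 2

Derivation:
Step 1: wait(T5) -> count=3 queue=[] holders={T5}
Step 2: wait(T2) -> count=2 queue=[] holders={T2,T5}
Step 3: wait(T3) -> count=1 queue=[] holders={T2,T3,T5}
Step 4: wait(T4) -> count=0 queue=[] holders={T2,T3,T4,T5}
Step 5: wait(T1) -> count=0 queue=[T1] holders={T2,T3,T4,T5}
Step 6: signal(T3) -> count=0 queue=[] holders={T1,T2,T4,T5}
Step 7: wait(T3) -> count=0 queue=[T3] holders={T1,T2,T4,T5}
Step 8: signal(T5) -> count=0 queue=[] holders={T1,T2,T3,T4}
Step 9: signal(T2) -> count=1 queue=[] holders={T1,T3,T4}
Step 10: signal(T4) -> count=2 queue=[] holders={T1,T3}
Step 11: wait(T4) -> count=1 queue=[] holders={T1,T3,T4}
Step 12: signal(T3) -> count=2 queue=[] holders={T1,T4}
Final holders: {T1,T4} -> 2 thread(s)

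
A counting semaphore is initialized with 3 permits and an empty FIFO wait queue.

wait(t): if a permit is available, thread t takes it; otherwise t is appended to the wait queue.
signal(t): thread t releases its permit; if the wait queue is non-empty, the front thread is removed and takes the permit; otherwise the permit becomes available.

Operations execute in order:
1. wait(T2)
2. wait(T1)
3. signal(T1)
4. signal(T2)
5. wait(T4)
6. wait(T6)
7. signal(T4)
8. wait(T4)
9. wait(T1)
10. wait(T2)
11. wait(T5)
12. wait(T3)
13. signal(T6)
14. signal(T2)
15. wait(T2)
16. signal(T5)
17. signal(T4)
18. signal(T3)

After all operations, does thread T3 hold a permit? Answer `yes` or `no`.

Step 1: wait(T2) -> count=2 queue=[] holders={T2}
Step 2: wait(T1) -> count=1 queue=[] holders={T1,T2}
Step 3: signal(T1) -> count=2 queue=[] holders={T2}
Step 4: signal(T2) -> count=3 queue=[] holders={none}
Step 5: wait(T4) -> count=2 queue=[] holders={T4}
Step 6: wait(T6) -> count=1 queue=[] holders={T4,T6}
Step 7: signal(T4) -> count=2 queue=[] holders={T6}
Step 8: wait(T4) -> count=1 queue=[] holders={T4,T6}
Step 9: wait(T1) -> count=0 queue=[] holders={T1,T4,T6}
Step 10: wait(T2) -> count=0 queue=[T2] holders={T1,T4,T6}
Step 11: wait(T5) -> count=0 queue=[T2,T5] holders={T1,T4,T6}
Step 12: wait(T3) -> count=0 queue=[T2,T5,T3] holders={T1,T4,T6}
Step 13: signal(T6) -> count=0 queue=[T5,T3] holders={T1,T2,T4}
Step 14: signal(T2) -> count=0 queue=[T3] holders={T1,T4,T5}
Step 15: wait(T2) -> count=0 queue=[T3,T2] holders={T1,T4,T5}
Step 16: signal(T5) -> count=0 queue=[T2] holders={T1,T3,T4}
Step 17: signal(T4) -> count=0 queue=[] holders={T1,T2,T3}
Step 18: signal(T3) -> count=1 queue=[] holders={T1,T2}
Final holders: {T1,T2} -> T3 not in holders

Answer: no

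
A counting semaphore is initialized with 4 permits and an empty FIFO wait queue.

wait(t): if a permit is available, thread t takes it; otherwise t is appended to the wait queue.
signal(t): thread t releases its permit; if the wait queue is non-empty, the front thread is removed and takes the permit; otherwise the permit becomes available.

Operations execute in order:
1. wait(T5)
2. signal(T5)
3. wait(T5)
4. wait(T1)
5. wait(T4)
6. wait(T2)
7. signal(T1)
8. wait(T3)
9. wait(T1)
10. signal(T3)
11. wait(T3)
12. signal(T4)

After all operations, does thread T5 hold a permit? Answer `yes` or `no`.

Answer: yes

Derivation:
Step 1: wait(T5) -> count=3 queue=[] holders={T5}
Step 2: signal(T5) -> count=4 queue=[] holders={none}
Step 3: wait(T5) -> count=3 queue=[] holders={T5}
Step 4: wait(T1) -> count=2 queue=[] holders={T1,T5}
Step 5: wait(T4) -> count=1 queue=[] holders={T1,T4,T5}
Step 6: wait(T2) -> count=0 queue=[] holders={T1,T2,T4,T5}
Step 7: signal(T1) -> count=1 queue=[] holders={T2,T4,T5}
Step 8: wait(T3) -> count=0 queue=[] holders={T2,T3,T4,T5}
Step 9: wait(T1) -> count=0 queue=[T1] holders={T2,T3,T4,T5}
Step 10: signal(T3) -> count=0 queue=[] holders={T1,T2,T4,T5}
Step 11: wait(T3) -> count=0 queue=[T3] holders={T1,T2,T4,T5}
Step 12: signal(T4) -> count=0 queue=[] holders={T1,T2,T3,T5}
Final holders: {T1,T2,T3,T5} -> T5 in holders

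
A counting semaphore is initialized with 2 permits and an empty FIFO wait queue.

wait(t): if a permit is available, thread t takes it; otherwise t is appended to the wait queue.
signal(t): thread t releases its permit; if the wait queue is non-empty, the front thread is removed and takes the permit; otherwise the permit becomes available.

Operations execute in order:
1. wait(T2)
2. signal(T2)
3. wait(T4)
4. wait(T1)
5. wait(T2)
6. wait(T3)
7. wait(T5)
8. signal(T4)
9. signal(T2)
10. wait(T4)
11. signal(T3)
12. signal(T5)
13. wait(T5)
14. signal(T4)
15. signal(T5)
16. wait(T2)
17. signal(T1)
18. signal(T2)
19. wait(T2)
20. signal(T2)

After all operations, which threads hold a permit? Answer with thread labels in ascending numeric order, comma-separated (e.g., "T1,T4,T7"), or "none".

Answer: none

Derivation:
Step 1: wait(T2) -> count=1 queue=[] holders={T2}
Step 2: signal(T2) -> count=2 queue=[] holders={none}
Step 3: wait(T4) -> count=1 queue=[] holders={T4}
Step 4: wait(T1) -> count=0 queue=[] holders={T1,T4}
Step 5: wait(T2) -> count=0 queue=[T2] holders={T1,T4}
Step 6: wait(T3) -> count=0 queue=[T2,T3] holders={T1,T4}
Step 7: wait(T5) -> count=0 queue=[T2,T3,T5] holders={T1,T4}
Step 8: signal(T4) -> count=0 queue=[T3,T5] holders={T1,T2}
Step 9: signal(T2) -> count=0 queue=[T5] holders={T1,T3}
Step 10: wait(T4) -> count=0 queue=[T5,T4] holders={T1,T3}
Step 11: signal(T3) -> count=0 queue=[T4] holders={T1,T5}
Step 12: signal(T5) -> count=0 queue=[] holders={T1,T4}
Step 13: wait(T5) -> count=0 queue=[T5] holders={T1,T4}
Step 14: signal(T4) -> count=0 queue=[] holders={T1,T5}
Step 15: signal(T5) -> count=1 queue=[] holders={T1}
Step 16: wait(T2) -> count=0 queue=[] holders={T1,T2}
Step 17: signal(T1) -> count=1 queue=[] holders={T2}
Step 18: signal(T2) -> count=2 queue=[] holders={none}
Step 19: wait(T2) -> count=1 queue=[] holders={T2}
Step 20: signal(T2) -> count=2 queue=[] holders={none}
Final holders: none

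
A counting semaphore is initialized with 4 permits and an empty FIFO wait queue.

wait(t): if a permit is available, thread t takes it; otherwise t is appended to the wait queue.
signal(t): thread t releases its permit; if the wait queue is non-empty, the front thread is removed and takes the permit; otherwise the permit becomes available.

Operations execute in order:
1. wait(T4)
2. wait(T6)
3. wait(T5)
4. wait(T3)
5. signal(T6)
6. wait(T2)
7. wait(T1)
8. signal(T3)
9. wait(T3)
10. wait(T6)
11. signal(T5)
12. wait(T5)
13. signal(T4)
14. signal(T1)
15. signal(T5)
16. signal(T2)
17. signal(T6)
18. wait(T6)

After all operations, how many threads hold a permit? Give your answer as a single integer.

Step 1: wait(T4) -> count=3 queue=[] holders={T4}
Step 2: wait(T6) -> count=2 queue=[] holders={T4,T6}
Step 3: wait(T5) -> count=1 queue=[] holders={T4,T5,T6}
Step 4: wait(T3) -> count=0 queue=[] holders={T3,T4,T5,T6}
Step 5: signal(T6) -> count=1 queue=[] holders={T3,T4,T5}
Step 6: wait(T2) -> count=0 queue=[] holders={T2,T3,T4,T5}
Step 7: wait(T1) -> count=0 queue=[T1] holders={T2,T3,T4,T5}
Step 8: signal(T3) -> count=0 queue=[] holders={T1,T2,T4,T5}
Step 9: wait(T3) -> count=0 queue=[T3] holders={T1,T2,T4,T5}
Step 10: wait(T6) -> count=0 queue=[T3,T6] holders={T1,T2,T4,T5}
Step 11: signal(T5) -> count=0 queue=[T6] holders={T1,T2,T3,T4}
Step 12: wait(T5) -> count=0 queue=[T6,T5] holders={T1,T2,T3,T4}
Step 13: signal(T4) -> count=0 queue=[T5] holders={T1,T2,T3,T6}
Step 14: signal(T1) -> count=0 queue=[] holders={T2,T3,T5,T6}
Step 15: signal(T5) -> count=1 queue=[] holders={T2,T3,T6}
Step 16: signal(T2) -> count=2 queue=[] holders={T3,T6}
Step 17: signal(T6) -> count=3 queue=[] holders={T3}
Step 18: wait(T6) -> count=2 queue=[] holders={T3,T6}
Final holders: {T3,T6} -> 2 thread(s)

Answer: 2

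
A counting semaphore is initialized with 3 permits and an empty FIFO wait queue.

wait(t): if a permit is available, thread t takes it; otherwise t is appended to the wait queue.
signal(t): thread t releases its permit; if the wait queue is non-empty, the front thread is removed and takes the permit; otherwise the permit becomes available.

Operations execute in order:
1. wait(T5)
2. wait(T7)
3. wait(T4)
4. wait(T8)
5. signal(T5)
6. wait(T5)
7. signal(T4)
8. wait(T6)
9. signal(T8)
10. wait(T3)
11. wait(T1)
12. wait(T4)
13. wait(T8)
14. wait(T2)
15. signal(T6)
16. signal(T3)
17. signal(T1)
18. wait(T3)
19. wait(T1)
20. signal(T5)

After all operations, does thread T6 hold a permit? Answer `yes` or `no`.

Answer: no

Derivation:
Step 1: wait(T5) -> count=2 queue=[] holders={T5}
Step 2: wait(T7) -> count=1 queue=[] holders={T5,T7}
Step 3: wait(T4) -> count=0 queue=[] holders={T4,T5,T7}
Step 4: wait(T8) -> count=0 queue=[T8] holders={T4,T5,T7}
Step 5: signal(T5) -> count=0 queue=[] holders={T4,T7,T8}
Step 6: wait(T5) -> count=0 queue=[T5] holders={T4,T7,T8}
Step 7: signal(T4) -> count=0 queue=[] holders={T5,T7,T8}
Step 8: wait(T6) -> count=0 queue=[T6] holders={T5,T7,T8}
Step 9: signal(T8) -> count=0 queue=[] holders={T5,T6,T7}
Step 10: wait(T3) -> count=0 queue=[T3] holders={T5,T6,T7}
Step 11: wait(T1) -> count=0 queue=[T3,T1] holders={T5,T6,T7}
Step 12: wait(T4) -> count=0 queue=[T3,T1,T4] holders={T5,T6,T7}
Step 13: wait(T8) -> count=0 queue=[T3,T1,T4,T8] holders={T5,T6,T7}
Step 14: wait(T2) -> count=0 queue=[T3,T1,T4,T8,T2] holders={T5,T6,T7}
Step 15: signal(T6) -> count=0 queue=[T1,T4,T8,T2] holders={T3,T5,T7}
Step 16: signal(T3) -> count=0 queue=[T4,T8,T2] holders={T1,T5,T7}
Step 17: signal(T1) -> count=0 queue=[T8,T2] holders={T4,T5,T7}
Step 18: wait(T3) -> count=0 queue=[T8,T2,T3] holders={T4,T5,T7}
Step 19: wait(T1) -> count=0 queue=[T8,T2,T3,T1] holders={T4,T5,T7}
Step 20: signal(T5) -> count=0 queue=[T2,T3,T1] holders={T4,T7,T8}
Final holders: {T4,T7,T8} -> T6 not in holders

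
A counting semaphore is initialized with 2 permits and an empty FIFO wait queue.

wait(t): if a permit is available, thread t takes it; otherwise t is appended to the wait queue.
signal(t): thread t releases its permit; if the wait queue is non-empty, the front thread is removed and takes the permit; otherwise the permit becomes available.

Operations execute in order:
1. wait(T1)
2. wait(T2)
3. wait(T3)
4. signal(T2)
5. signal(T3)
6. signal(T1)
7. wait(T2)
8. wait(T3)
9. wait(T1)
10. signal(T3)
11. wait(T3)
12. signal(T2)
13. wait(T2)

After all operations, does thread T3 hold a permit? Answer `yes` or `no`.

Answer: yes

Derivation:
Step 1: wait(T1) -> count=1 queue=[] holders={T1}
Step 2: wait(T2) -> count=0 queue=[] holders={T1,T2}
Step 3: wait(T3) -> count=0 queue=[T3] holders={T1,T2}
Step 4: signal(T2) -> count=0 queue=[] holders={T1,T3}
Step 5: signal(T3) -> count=1 queue=[] holders={T1}
Step 6: signal(T1) -> count=2 queue=[] holders={none}
Step 7: wait(T2) -> count=1 queue=[] holders={T2}
Step 8: wait(T3) -> count=0 queue=[] holders={T2,T3}
Step 9: wait(T1) -> count=0 queue=[T1] holders={T2,T3}
Step 10: signal(T3) -> count=0 queue=[] holders={T1,T2}
Step 11: wait(T3) -> count=0 queue=[T3] holders={T1,T2}
Step 12: signal(T2) -> count=0 queue=[] holders={T1,T3}
Step 13: wait(T2) -> count=0 queue=[T2] holders={T1,T3}
Final holders: {T1,T3} -> T3 in holders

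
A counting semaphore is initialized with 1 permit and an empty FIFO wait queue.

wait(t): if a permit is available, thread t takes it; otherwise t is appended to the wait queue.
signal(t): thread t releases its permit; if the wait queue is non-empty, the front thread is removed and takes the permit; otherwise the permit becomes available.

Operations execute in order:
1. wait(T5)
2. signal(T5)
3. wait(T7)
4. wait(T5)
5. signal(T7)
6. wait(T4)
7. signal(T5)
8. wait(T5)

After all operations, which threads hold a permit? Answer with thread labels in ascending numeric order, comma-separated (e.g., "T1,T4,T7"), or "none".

Step 1: wait(T5) -> count=0 queue=[] holders={T5}
Step 2: signal(T5) -> count=1 queue=[] holders={none}
Step 3: wait(T7) -> count=0 queue=[] holders={T7}
Step 4: wait(T5) -> count=0 queue=[T5] holders={T7}
Step 5: signal(T7) -> count=0 queue=[] holders={T5}
Step 6: wait(T4) -> count=0 queue=[T4] holders={T5}
Step 7: signal(T5) -> count=0 queue=[] holders={T4}
Step 8: wait(T5) -> count=0 queue=[T5] holders={T4}
Final holders: T4

Answer: T4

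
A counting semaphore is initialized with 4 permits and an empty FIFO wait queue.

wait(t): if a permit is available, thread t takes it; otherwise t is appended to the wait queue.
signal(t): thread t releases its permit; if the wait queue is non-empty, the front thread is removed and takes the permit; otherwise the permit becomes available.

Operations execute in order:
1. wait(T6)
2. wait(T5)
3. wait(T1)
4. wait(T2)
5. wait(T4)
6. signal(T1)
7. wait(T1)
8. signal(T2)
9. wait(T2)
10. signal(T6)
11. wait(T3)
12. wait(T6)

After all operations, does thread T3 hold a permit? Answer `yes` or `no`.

Step 1: wait(T6) -> count=3 queue=[] holders={T6}
Step 2: wait(T5) -> count=2 queue=[] holders={T5,T6}
Step 3: wait(T1) -> count=1 queue=[] holders={T1,T5,T6}
Step 4: wait(T2) -> count=0 queue=[] holders={T1,T2,T5,T6}
Step 5: wait(T4) -> count=0 queue=[T4] holders={T1,T2,T5,T6}
Step 6: signal(T1) -> count=0 queue=[] holders={T2,T4,T5,T6}
Step 7: wait(T1) -> count=0 queue=[T1] holders={T2,T4,T5,T6}
Step 8: signal(T2) -> count=0 queue=[] holders={T1,T4,T5,T6}
Step 9: wait(T2) -> count=0 queue=[T2] holders={T1,T4,T5,T6}
Step 10: signal(T6) -> count=0 queue=[] holders={T1,T2,T4,T5}
Step 11: wait(T3) -> count=0 queue=[T3] holders={T1,T2,T4,T5}
Step 12: wait(T6) -> count=0 queue=[T3,T6] holders={T1,T2,T4,T5}
Final holders: {T1,T2,T4,T5} -> T3 not in holders

Answer: no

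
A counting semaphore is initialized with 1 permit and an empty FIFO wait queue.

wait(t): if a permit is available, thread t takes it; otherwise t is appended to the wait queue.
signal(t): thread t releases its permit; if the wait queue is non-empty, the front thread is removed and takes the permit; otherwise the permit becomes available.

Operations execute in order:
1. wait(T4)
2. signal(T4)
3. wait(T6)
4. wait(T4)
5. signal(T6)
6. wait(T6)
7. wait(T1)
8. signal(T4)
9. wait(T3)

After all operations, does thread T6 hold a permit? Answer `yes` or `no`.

Answer: yes

Derivation:
Step 1: wait(T4) -> count=0 queue=[] holders={T4}
Step 2: signal(T4) -> count=1 queue=[] holders={none}
Step 3: wait(T6) -> count=0 queue=[] holders={T6}
Step 4: wait(T4) -> count=0 queue=[T4] holders={T6}
Step 5: signal(T6) -> count=0 queue=[] holders={T4}
Step 6: wait(T6) -> count=0 queue=[T6] holders={T4}
Step 7: wait(T1) -> count=0 queue=[T6,T1] holders={T4}
Step 8: signal(T4) -> count=0 queue=[T1] holders={T6}
Step 9: wait(T3) -> count=0 queue=[T1,T3] holders={T6}
Final holders: {T6} -> T6 in holders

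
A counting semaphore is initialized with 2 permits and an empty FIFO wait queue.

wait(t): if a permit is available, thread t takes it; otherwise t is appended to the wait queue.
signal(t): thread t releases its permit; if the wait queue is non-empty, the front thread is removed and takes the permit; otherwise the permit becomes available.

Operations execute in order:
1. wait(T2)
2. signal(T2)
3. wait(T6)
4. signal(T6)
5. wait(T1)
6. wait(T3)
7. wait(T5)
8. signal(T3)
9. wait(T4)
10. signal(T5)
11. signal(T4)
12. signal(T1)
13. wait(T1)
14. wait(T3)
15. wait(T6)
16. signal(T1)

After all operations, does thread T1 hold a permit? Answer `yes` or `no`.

Step 1: wait(T2) -> count=1 queue=[] holders={T2}
Step 2: signal(T2) -> count=2 queue=[] holders={none}
Step 3: wait(T6) -> count=1 queue=[] holders={T6}
Step 4: signal(T6) -> count=2 queue=[] holders={none}
Step 5: wait(T1) -> count=1 queue=[] holders={T1}
Step 6: wait(T3) -> count=0 queue=[] holders={T1,T3}
Step 7: wait(T5) -> count=0 queue=[T5] holders={T1,T3}
Step 8: signal(T3) -> count=0 queue=[] holders={T1,T5}
Step 9: wait(T4) -> count=0 queue=[T4] holders={T1,T5}
Step 10: signal(T5) -> count=0 queue=[] holders={T1,T4}
Step 11: signal(T4) -> count=1 queue=[] holders={T1}
Step 12: signal(T1) -> count=2 queue=[] holders={none}
Step 13: wait(T1) -> count=1 queue=[] holders={T1}
Step 14: wait(T3) -> count=0 queue=[] holders={T1,T3}
Step 15: wait(T6) -> count=0 queue=[T6] holders={T1,T3}
Step 16: signal(T1) -> count=0 queue=[] holders={T3,T6}
Final holders: {T3,T6} -> T1 not in holders

Answer: no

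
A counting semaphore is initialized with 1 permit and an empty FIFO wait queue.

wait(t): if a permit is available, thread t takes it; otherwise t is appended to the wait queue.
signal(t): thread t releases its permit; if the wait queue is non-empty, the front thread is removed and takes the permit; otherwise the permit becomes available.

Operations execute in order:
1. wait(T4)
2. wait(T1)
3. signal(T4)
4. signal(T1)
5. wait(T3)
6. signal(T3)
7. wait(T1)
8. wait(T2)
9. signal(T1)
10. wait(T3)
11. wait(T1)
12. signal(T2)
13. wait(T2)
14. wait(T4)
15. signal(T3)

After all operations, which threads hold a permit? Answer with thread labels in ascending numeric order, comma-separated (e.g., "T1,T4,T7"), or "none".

Answer: T1

Derivation:
Step 1: wait(T4) -> count=0 queue=[] holders={T4}
Step 2: wait(T1) -> count=0 queue=[T1] holders={T4}
Step 3: signal(T4) -> count=0 queue=[] holders={T1}
Step 4: signal(T1) -> count=1 queue=[] holders={none}
Step 5: wait(T3) -> count=0 queue=[] holders={T3}
Step 6: signal(T3) -> count=1 queue=[] holders={none}
Step 7: wait(T1) -> count=0 queue=[] holders={T1}
Step 8: wait(T2) -> count=0 queue=[T2] holders={T1}
Step 9: signal(T1) -> count=0 queue=[] holders={T2}
Step 10: wait(T3) -> count=0 queue=[T3] holders={T2}
Step 11: wait(T1) -> count=0 queue=[T3,T1] holders={T2}
Step 12: signal(T2) -> count=0 queue=[T1] holders={T3}
Step 13: wait(T2) -> count=0 queue=[T1,T2] holders={T3}
Step 14: wait(T4) -> count=0 queue=[T1,T2,T4] holders={T3}
Step 15: signal(T3) -> count=0 queue=[T2,T4] holders={T1}
Final holders: T1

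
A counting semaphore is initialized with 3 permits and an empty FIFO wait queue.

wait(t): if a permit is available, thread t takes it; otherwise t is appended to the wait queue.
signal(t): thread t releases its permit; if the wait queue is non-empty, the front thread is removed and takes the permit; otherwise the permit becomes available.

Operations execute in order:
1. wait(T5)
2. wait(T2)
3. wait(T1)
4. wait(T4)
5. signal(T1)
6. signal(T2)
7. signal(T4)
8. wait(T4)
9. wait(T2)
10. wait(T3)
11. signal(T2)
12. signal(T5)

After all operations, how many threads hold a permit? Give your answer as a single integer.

Step 1: wait(T5) -> count=2 queue=[] holders={T5}
Step 2: wait(T2) -> count=1 queue=[] holders={T2,T5}
Step 3: wait(T1) -> count=0 queue=[] holders={T1,T2,T5}
Step 4: wait(T4) -> count=0 queue=[T4] holders={T1,T2,T5}
Step 5: signal(T1) -> count=0 queue=[] holders={T2,T4,T5}
Step 6: signal(T2) -> count=1 queue=[] holders={T4,T5}
Step 7: signal(T4) -> count=2 queue=[] holders={T5}
Step 8: wait(T4) -> count=1 queue=[] holders={T4,T5}
Step 9: wait(T2) -> count=0 queue=[] holders={T2,T4,T5}
Step 10: wait(T3) -> count=0 queue=[T3] holders={T2,T4,T5}
Step 11: signal(T2) -> count=0 queue=[] holders={T3,T4,T5}
Step 12: signal(T5) -> count=1 queue=[] holders={T3,T4}
Final holders: {T3,T4} -> 2 thread(s)

Answer: 2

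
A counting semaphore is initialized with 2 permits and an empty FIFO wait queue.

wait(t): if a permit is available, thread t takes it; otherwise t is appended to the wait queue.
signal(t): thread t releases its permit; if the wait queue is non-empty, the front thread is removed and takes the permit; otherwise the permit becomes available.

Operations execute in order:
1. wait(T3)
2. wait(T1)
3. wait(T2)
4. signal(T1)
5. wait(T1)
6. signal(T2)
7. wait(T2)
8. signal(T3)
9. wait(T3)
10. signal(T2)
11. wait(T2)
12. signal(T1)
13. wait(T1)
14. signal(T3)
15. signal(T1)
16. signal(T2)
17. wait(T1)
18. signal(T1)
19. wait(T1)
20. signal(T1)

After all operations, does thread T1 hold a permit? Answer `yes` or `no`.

Step 1: wait(T3) -> count=1 queue=[] holders={T3}
Step 2: wait(T1) -> count=0 queue=[] holders={T1,T3}
Step 3: wait(T2) -> count=0 queue=[T2] holders={T1,T3}
Step 4: signal(T1) -> count=0 queue=[] holders={T2,T3}
Step 5: wait(T1) -> count=0 queue=[T1] holders={T2,T3}
Step 6: signal(T2) -> count=0 queue=[] holders={T1,T3}
Step 7: wait(T2) -> count=0 queue=[T2] holders={T1,T3}
Step 8: signal(T3) -> count=0 queue=[] holders={T1,T2}
Step 9: wait(T3) -> count=0 queue=[T3] holders={T1,T2}
Step 10: signal(T2) -> count=0 queue=[] holders={T1,T3}
Step 11: wait(T2) -> count=0 queue=[T2] holders={T1,T3}
Step 12: signal(T1) -> count=0 queue=[] holders={T2,T3}
Step 13: wait(T1) -> count=0 queue=[T1] holders={T2,T3}
Step 14: signal(T3) -> count=0 queue=[] holders={T1,T2}
Step 15: signal(T1) -> count=1 queue=[] holders={T2}
Step 16: signal(T2) -> count=2 queue=[] holders={none}
Step 17: wait(T1) -> count=1 queue=[] holders={T1}
Step 18: signal(T1) -> count=2 queue=[] holders={none}
Step 19: wait(T1) -> count=1 queue=[] holders={T1}
Step 20: signal(T1) -> count=2 queue=[] holders={none}
Final holders: {none} -> T1 not in holders

Answer: no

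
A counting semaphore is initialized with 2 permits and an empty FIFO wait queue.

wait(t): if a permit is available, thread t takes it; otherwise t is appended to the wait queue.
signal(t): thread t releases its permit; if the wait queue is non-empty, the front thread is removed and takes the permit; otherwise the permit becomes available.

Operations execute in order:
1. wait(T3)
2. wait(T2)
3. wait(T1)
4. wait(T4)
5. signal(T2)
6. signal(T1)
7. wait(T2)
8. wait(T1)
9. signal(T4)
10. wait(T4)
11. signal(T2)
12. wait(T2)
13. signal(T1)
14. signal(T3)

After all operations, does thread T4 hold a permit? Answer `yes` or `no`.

Step 1: wait(T3) -> count=1 queue=[] holders={T3}
Step 2: wait(T2) -> count=0 queue=[] holders={T2,T3}
Step 3: wait(T1) -> count=0 queue=[T1] holders={T2,T3}
Step 4: wait(T4) -> count=0 queue=[T1,T4] holders={T2,T3}
Step 5: signal(T2) -> count=0 queue=[T4] holders={T1,T3}
Step 6: signal(T1) -> count=0 queue=[] holders={T3,T4}
Step 7: wait(T2) -> count=0 queue=[T2] holders={T3,T4}
Step 8: wait(T1) -> count=0 queue=[T2,T1] holders={T3,T4}
Step 9: signal(T4) -> count=0 queue=[T1] holders={T2,T3}
Step 10: wait(T4) -> count=0 queue=[T1,T4] holders={T2,T3}
Step 11: signal(T2) -> count=0 queue=[T4] holders={T1,T3}
Step 12: wait(T2) -> count=0 queue=[T4,T2] holders={T1,T3}
Step 13: signal(T1) -> count=0 queue=[T2] holders={T3,T4}
Step 14: signal(T3) -> count=0 queue=[] holders={T2,T4}
Final holders: {T2,T4} -> T4 in holders

Answer: yes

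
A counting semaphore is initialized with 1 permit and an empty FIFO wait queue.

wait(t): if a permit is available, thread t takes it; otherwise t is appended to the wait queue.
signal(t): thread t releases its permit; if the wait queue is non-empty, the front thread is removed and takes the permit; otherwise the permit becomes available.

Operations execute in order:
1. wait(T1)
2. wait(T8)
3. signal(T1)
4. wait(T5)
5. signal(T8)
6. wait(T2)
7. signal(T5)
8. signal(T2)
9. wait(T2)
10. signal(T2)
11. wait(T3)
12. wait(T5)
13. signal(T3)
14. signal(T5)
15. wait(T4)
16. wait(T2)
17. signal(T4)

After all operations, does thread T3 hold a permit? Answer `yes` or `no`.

Answer: no

Derivation:
Step 1: wait(T1) -> count=0 queue=[] holders={T1}
Step 2: wait(T8) -> count=0 queue=[T8] holders={T1}
Step 3: signal(T1) -> count=0 queue=[] holders={T8}
Step 4: wait(T5) -> count=0 queue=[T5] holders={T8}
Step 5: signal(T8) -> count=0 queue=[] holders={T5}
Step 6: wait(T2) -> count=0 queue=[T2] holders={T5}
Step 7: signal(T5) -> count=0 queue=[] holders={T2}
Step 8: signal(T2) -> count=1 queue=[] holders={none}
Step 9: wait(T2) -> count=0 queue=[] holders={T2}
Step 10: signal(T2) -> count=1 queue=[] holders={none}
Step 11: wait(T3) -> count=0 queue=[] holders={T3}
Step 12: wait(T5) -> count=0 queue=[T5] holders={T3}
Step 13: signal(T3) -> count=0 queue=[] holders={T5}
Step 14: signal(T5) -> count=1 queue=[] holders={none}
Step 15: wait(T4) -> count=0 queue=[] holders={T4}
Step 16: wait(T2) -> count=0 queue=[T2] holders={T4}
Step 17: signal(T4) -> count=0 queue=[] holders={T2}
Final holders: {T2} -> T3 not in holders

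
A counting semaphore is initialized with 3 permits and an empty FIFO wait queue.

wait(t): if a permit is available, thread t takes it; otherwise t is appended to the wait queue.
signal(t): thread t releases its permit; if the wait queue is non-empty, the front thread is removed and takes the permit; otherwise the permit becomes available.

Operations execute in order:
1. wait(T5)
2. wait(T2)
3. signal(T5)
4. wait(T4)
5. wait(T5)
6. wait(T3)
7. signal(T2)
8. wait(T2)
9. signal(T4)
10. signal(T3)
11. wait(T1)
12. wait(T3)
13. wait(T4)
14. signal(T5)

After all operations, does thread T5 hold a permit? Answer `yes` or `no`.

Answer: no

Derivation:
Step 1: wait(T5) -> count=2 queue=[] holders={T5}
Step 2: wait(T2) -> count=1 queue=[] holders={T2,T5}
Step 3: signal(T5) -> count=2 queue=[] holders={T2}
Step 4: wait(T4) -> count=1 queue=[] holders={T2,T4}
Step 5: wait(T5) -> count=0 queue=[] holders={T2,T4,T5}
Step 6: wait(T3) -> count=0 queue=[T3] holders={T2,T4,T5}
Step 7: signal(T2) -> count=0 queue=[] holders={T3,T4,T5}
Step 8: wait(T2) -> count=0 queue=[T2] holders={T3,T4,T5}
Step 9: signal(T4) -> count=0 queue=[] holders={T2,T3,T5}
Step 10: signal(T3) -> count=1 queue=[] holders={T2,T5}
Step 11: wait(T1) -> count=0 queue=[] holders={T1,T2,T5}
Step 12: wait(T3) -> count=0 queue=[T3] holders={T1,T2,T5}
Step 13: wait(T4) -> count=0 queue=[T3,T4] holders={T1,T2,T5}
Step 14: signal(T5) -> count=0 queue=[T4] holders={T1,T2,T3}
Final holders: {T1,T2,T3} -> T5 not in holders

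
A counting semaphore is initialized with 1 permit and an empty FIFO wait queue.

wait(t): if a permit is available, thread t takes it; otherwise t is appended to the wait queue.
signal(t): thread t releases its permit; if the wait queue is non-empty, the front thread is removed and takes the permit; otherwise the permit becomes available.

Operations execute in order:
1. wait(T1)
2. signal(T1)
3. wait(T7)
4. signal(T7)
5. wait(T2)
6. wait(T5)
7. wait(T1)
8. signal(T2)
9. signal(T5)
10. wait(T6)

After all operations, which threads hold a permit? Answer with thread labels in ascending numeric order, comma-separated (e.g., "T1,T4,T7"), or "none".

Step 1: wait(T1) -> count=0 queue=[] holders={T1}
Step 2: signal(T1) -> count=1 queue=[] holders={none}
Step 3: wait(T7) -> count=0 queue=[] holders={T7}
Step 4: signal(T7) -> count=1 queue=[] holders={none}
Step 5: wait(T2) -> count=0 queue=[] holders={T2}
Step 6: wait(T5) -> count=0 queue=[T5] holders={T2}
Step 7: wait(T1) -> count=0 queue=[T5,T1] holders={T2}
Step 8: signal(T2) -> count=0 queue=[T1] holders={T5}
Step 9: signal(T5) -> count=0 queue=[] holders={T1}
Step 10: wait(T6) -> count=0 queue=[T6] holders={T1}
Final holders: T1

Answer: T1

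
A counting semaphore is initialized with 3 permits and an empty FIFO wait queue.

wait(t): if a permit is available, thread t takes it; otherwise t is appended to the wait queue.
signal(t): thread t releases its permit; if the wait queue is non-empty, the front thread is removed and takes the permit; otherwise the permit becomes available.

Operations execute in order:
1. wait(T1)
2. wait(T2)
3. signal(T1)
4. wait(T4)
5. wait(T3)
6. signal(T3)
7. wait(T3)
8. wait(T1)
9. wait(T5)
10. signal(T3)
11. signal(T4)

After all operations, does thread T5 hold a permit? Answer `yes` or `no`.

Step 1: wait(T1) -> count=2 queue=[] holders={T1}
Step 2: wait(T2) -> count=1 queue=[] holders={T1,T2}
Step 3: signal(T1) -> count=2 queue=[] holders={T2}
Step 4: wait(T4) -> count=1 queue=[] holders={T2,T4}
Step 5: wait(T3) -> count=0 queue=[] holders={T2,T3,T4}
Step 6: signal(T3) -> count=1 queue=[] holders={T2,T4}
Step 7: wait(T3) -> count=0 queue=[] holders={T2,T3,T4}
Step 8: wait(T1) -> count=0 queue=[T1] holders={T2,T3,T4}
Step 9: wait(T5) -> count=0 queue=[T1,T5] holders={T2,T3,T4}
Step 10: signal(T3) -> count=0 queue=[T5] holders={T1,T2,T4}
Step 11: signal(T4) -> count=0 queue=[] holders={T1,T2,T5}
Final holders: {T1,T2,T5} -> T5 in holders

Answer: yes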